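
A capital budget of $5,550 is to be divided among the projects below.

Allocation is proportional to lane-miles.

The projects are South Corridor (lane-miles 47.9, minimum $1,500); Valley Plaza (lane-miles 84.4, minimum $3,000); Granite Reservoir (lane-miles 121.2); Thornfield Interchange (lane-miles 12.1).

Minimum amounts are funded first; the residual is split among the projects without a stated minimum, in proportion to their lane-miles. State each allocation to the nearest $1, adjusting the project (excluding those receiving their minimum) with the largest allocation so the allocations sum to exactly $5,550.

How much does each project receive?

South Corridor: $1,500; Valley Plaza: $3,000; Granite Reservoir: $955; Thornfield Interchange: $95

Minimums first: South Corridor $1,500; Valley Plaza $3,000. Residual $1,050.
Residual split over remaining lane-miles 133.3: Granite Reservoir 954.69 → $955; Thornfield Interchange 95.31 → $95.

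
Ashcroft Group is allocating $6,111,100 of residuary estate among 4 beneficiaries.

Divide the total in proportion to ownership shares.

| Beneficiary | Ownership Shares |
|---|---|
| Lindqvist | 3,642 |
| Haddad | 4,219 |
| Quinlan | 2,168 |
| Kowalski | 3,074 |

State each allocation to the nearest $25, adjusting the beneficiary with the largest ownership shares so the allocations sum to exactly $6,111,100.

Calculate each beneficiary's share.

Ownership shares total: 3,642 + 4,219 + 2,168 + 3,074 = 13,103.
Proportional shares: Lindqvist 1,698,590.11; Haddad 1,967,696.78; Quinlan 1,011,132.17; Kowalski 1,433,680.94.
Rounded to nearest $25: Lindqvist $1,698,600; Haddad $1,967,700; Quinlan $1,011,125; Kowalski $1,433,675. Sum = $6,111,100.
Rounded total matches; no reconciliation needed.

Lindqvist: $1,698,600 | Haddad: $1,967,700 | Quinlan: $1,011,125 | Kowalski: $1,433,675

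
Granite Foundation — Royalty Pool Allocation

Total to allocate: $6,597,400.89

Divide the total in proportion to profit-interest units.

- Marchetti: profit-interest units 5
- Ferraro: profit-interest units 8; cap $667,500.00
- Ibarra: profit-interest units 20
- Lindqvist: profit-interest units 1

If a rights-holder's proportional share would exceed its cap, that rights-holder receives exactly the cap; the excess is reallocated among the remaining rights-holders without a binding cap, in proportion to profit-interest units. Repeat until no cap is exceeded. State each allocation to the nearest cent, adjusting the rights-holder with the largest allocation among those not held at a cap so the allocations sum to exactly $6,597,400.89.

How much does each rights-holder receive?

Sum of profit-interest units: 34.
Pro-rata shares before constraints: Marchetti 970,206.0132; Ferraro 1,552,329.6212; Ibarra 3,880,824.0529; Lindqvist 194,041.2026.
Capped: Ferraro ($667,500.00); remaining pool $5,929,900.89 reallocated over remaining profit-interest units 26.
Redistributed shares: Marchetti 1,140,365.5558 → $1,140,365.56; Ibarra 4,561,462.2231 → $4,561,462.22; Lindqvist 228,073.1112 → $228,073.11.

Marchetti: $1,140,365.56 · Ferraro: $667,500.00 · Ibarra: $4,561,462.22 · Lindqvist: $228,073.11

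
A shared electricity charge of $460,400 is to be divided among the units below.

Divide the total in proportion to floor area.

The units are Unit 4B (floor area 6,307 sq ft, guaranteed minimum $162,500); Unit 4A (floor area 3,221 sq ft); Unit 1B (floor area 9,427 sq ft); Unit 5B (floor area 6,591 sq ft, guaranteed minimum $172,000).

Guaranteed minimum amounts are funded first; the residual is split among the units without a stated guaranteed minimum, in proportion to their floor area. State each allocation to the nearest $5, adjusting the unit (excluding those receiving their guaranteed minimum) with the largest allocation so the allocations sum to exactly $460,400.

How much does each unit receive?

Minimums first: Unit 4B $162,500; Unit 5B $172,000. Balance $125,900.
Balance split over remaining floor area 12,648: Unit 4A 32,062.29 → $32,060; Unit 1B 93,837.71 → $93,840.

Unit 4B: $162,500 | Unit 4A: $32,060 | Unit 1B: $93,840 | Unit 5B: $172,000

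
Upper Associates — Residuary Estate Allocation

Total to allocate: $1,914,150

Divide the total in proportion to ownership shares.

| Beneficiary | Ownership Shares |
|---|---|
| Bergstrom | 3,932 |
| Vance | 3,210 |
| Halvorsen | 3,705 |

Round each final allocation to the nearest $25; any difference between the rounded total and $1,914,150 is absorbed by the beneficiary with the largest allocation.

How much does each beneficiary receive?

Combined ownership shares = 10,847.
Unrounded shares: Bergstrom 3,932/10,847 × $1,914,150 = 693,872.76; Vance 3,210/10,847 × $1,914,150 = 566,462.75; Halvorsen 3,705/10,847 × $1,914,150 = 653,814.49.
At nearest $25: Bergstrom $693,875; Vance $566,475; Halvorsen $653,825. Sum = $1,914,175.
Difference $1,914,150 − $1,914,175 = −$25 applied to largest allocation (Bergstrom): Bergstrom becomes $693,850.

Bergstrom: $693,850 · Vance: $566,475 · Halvorsen: $653,825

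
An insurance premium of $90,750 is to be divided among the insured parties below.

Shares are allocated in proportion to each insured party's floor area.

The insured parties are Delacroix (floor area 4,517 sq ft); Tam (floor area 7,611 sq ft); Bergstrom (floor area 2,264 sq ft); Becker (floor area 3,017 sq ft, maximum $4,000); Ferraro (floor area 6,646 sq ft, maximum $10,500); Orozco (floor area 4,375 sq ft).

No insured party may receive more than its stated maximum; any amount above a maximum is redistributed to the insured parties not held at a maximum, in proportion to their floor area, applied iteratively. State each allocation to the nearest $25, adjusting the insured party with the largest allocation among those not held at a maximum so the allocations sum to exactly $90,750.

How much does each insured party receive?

Delacroix: $18,350 | Tam: $30,925 | Bergstrom: $9,200 | Becker: $4,000 | Ferraro: $10,500 | Orozco: $17,775

Combined floor area = 28,430.
Proportional shares (ignoring caps): Delacroix 14,418.49; Tam 24,294.70; Bergstrom 7,226.80; Becker 9,630.42; Ferraro 21,214.37; Orozco 13,965.22.
Held at cap: Becker ($4,000), Ferraro ($10,500); residual $76,250 reallocated over remaining floor area 18,767.
Shares after redistribution: Delacroix 18,352.49 → $18,350; Tam 30,923.36 → $30,925; Bergstrom 9,198.59 → $9,200; Orozco 17,775.55 → $17,775.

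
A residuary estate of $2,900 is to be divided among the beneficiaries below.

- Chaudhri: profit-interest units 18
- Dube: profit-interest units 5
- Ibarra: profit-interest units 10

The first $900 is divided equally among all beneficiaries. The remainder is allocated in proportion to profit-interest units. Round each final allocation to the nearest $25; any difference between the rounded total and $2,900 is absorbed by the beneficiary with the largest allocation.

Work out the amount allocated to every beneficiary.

Chaudhri: $1,400; Dube: $600; Ibarra: $900

First tranche $900 split equally: $300 each.
Remainder $2,000 by profit-interest units (total 33): Chaudhri 1,090.91 → $1,100; Dube 303.03 → $300; Ibarra 606.06 → $600.
Totals: Chaudhri $300 + $1,100 = $1,400; Dube $300 + $300 = $600; Ibarra $300 + $600 = $900.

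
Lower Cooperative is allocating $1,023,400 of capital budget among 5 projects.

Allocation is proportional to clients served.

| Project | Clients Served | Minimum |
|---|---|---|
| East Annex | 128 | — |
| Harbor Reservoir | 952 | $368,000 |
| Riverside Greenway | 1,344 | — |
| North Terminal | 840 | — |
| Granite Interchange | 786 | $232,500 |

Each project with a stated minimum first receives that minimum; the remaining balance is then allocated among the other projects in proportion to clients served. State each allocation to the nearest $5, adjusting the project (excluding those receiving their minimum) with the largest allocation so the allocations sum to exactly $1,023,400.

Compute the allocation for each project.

Guaranteed amounts: Harbor Reservoir $368,000; Granite Interchange $232,500. Remaining pool $422,900.
Remaining pool split over remaining clients served 2,312: East Annex 23,413.15 → $23,415; Riverside Greenway 245,838.06 → $245,840; North Terminal 153,648.79 → $153,650.
Rounding difference −$5 applied to Riverside Greenway → $245,835.

East Annex: $23,415 · Harbor Reservoir: $368,000 · Riverside Greenway: $245,835 · North Terminal: $153,650 · Granite Interchange: $232,500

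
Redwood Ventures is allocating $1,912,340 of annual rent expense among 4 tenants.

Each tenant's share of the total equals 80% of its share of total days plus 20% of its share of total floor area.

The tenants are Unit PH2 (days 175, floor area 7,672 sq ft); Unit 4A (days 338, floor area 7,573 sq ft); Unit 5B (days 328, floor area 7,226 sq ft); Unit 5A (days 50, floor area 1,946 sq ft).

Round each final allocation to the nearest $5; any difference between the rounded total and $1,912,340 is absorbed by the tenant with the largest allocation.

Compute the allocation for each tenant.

Days total 891; floor area total 24,417.
Composite weights (80% days + 20% floor area): Unit PH2 0.2200; Unit 4A 0.3655; Unit 5B 0.3537; Unit 5A 0.0608.
Unrounded shares: Unit PH2 420,654.15; Unit 4A 698,978.99; Unit 5B 676,373.30; Unit 5A 116,333.56.
At nearest $5: Unit PH2 $420,655; Unit 4A $698,980; Unit 5B $676,375; Unit 5A $116,335. Sum = $1,912,345.
Difference $1,912,340 − $1,912,345 = −$5 applied to largest allocation (Unit 4A): Unit 4A becomes $698,975.

Unit PH2: $420,655 | Unit 4A: $698,975 | Unit 5B: $676,375 | Unit 5A: $116,335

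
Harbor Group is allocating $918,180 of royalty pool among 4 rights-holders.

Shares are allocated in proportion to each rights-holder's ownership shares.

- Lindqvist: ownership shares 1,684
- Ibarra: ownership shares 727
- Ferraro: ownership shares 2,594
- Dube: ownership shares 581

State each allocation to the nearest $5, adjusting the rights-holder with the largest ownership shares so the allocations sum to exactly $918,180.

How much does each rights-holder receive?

Sum of ownership shares: 1,684 + 727 + 2,594 + 581 = 5,586.
Unrounded shares: Lindqvist 276,801.85; Ibarra 119,498.18; Ferraro 426,380.04; Dube 95,499.92.
Rounded to nearest $5: Lindqvist $276,800; Ibarra $119,500; Ferraro $426,380; Dube $95,500. Sum = $918,180.
Rounded total matches; no reconciliation needed.

Lindqvist: $276,800; Ibarra: $119,500; Ferraro: $426,380; Dube: $95,500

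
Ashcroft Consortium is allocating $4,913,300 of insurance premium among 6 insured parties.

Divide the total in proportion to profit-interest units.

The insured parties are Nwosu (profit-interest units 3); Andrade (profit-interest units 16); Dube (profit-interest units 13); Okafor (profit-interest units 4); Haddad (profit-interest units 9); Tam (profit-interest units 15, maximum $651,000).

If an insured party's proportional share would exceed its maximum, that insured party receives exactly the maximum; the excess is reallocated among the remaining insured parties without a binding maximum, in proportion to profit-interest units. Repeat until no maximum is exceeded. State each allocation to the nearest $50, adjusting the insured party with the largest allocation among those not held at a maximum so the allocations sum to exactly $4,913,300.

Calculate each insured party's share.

Nwosu: $284,150 · Andrade: $1,515,500 · Dube: $1,231,350 · Okafor: $378,850 · Haddad: $852,450 · Tam: $651,000

Total profit-interest units = 60.
Proportional shares (ignoring caps): Nwosu 245,665.00; Andrade 1,310,213.33; Dube 1,064,548.33; Okafor 327,553.33; Haddad 736,995.00; Tam 1,228,325.00.
Held at cap: Tam ($651,000); remaining pool $4,262,300 reallocated over remaining profit-interest units 45.
Shares after redistribution: Nwosu 284,153.33 → $284,150; Andrade 1,515,484.44 → $1,515,500; Dube 1,231,331.11 → $1,231,350; Okafor 378,871.11 → $378,850; Haddad 852,460.00 → $852,450.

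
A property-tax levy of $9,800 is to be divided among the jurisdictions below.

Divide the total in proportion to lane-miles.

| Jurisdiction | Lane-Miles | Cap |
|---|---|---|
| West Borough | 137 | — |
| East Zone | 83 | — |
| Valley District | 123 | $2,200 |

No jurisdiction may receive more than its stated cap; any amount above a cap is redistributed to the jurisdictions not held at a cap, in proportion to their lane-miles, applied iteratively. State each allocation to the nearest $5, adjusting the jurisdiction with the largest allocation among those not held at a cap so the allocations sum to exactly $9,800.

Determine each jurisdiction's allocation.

Lane-miles total: 343.
Pro-rata shares before constraints: West Borough 3,914.29; East Zone 2,371.43; Valley District 3,514.29.
Cap binds for Valley District ($2,200); remaining pool $7,600 reallocated over remaining lane-miles 220.
Shares after redistribution: West Borough 4,732.73 → $4,735; East Zone 2,867.27 → $2,865.

West Borough: $4,735; East Zone: $2,865; Valley District: $2,200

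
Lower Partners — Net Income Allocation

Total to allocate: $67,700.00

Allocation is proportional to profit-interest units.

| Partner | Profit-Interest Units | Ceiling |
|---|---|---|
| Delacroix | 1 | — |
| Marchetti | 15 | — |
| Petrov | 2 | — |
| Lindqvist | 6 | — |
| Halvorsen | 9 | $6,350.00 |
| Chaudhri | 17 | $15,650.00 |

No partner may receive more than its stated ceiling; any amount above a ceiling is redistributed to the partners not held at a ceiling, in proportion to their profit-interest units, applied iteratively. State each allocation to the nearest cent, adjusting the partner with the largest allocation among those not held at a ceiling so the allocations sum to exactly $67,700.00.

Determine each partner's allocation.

Profit-interest units total: 50.
Unconstrained shares: Delacroix 1,354.0000; Marchetti 20,310.0000; Petrov 2,708.0000; Lindqvist 8,124.0000; Halvorsen 12,186.0000; Chaudhri 23,018.0000.
Held at cap: Halvorsen ($6,350.00), Chaudhri ($15,650.00); balance $45,700.00 reallocated over remaining profit-interest units 24.
Remaining shares: Delacroix 1,904.1667 → $1,904.17; Marchetti 28,562.5000 → $28,562.50; Petrov 3,808.3333 → $3,808.33; Lindqvist 11,425.0000 → $11,425.00.

Delacroix: $1,904.17 · Marchetti: $28,562.50 · Petrov: $3,808.33 · Lindqvist: $11,425.00 · Halvorsen: $6,350.00 · Chaudhri: $15,650.00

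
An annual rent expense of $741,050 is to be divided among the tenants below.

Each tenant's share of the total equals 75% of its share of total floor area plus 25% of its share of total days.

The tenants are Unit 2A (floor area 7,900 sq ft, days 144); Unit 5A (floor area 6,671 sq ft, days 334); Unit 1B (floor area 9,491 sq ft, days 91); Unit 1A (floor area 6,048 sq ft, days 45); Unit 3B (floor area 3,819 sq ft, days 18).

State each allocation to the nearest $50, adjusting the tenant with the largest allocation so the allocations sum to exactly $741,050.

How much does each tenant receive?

Floor area total 33,929; days total 632.
Blended shares (75% floor area + 25% days): Unit 2A 0.2316; Unit 5A 0.2796; Unit 1B 0.2458; Unit 1A 0.1515; Unit 3B 0.0915.
Pro-rata amounts: Unit 2A 171,620.81; Unit 5A 207,184.69; Unit 1B 182,146.56; Unit 1A 112,262.83; Unit 3B 67,835.11.
At nearest $50: Unit 2A $171,600; Unit 5A $207,200; Unit 1B $182,150; Unit 1A $112,250; Unit 3B $67,850. Sum = $741,050.
No rounding difference to absorb.

Unit 2A: $171,600 · Unit 5A: $207,200 · Unit 1B: $182,150 · Unit 1A: $112,250 · Unit 3B: $67,850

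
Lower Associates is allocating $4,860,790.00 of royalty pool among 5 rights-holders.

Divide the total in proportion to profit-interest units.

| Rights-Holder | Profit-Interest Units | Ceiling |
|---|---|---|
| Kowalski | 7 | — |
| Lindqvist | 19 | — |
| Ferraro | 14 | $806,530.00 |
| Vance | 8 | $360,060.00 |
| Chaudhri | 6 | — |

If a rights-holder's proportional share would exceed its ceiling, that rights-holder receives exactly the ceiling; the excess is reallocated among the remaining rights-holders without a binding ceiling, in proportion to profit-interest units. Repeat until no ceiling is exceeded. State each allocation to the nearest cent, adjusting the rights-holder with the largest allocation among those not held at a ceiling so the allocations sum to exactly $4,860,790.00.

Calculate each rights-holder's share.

Sum of profit-interest units: 54.
Proportional shares (ignoring caps): Kowalski 630,102.4074; Lindqvist 1,710,277.9630; Ferraro 1,260,204.8148; Vance 720,117.0370; Chaudhri 540,087.7778.
Cap binds for Ferraro ($806,530.00), Vance ($360,060.00); remaining pool $3,694,200.00 reallocated over remaining profit-interest units 32.
Remaining shares: Kowalski 808,106.2500 → $808,106.25; Lindqvist 2,193,431.2500 → $2,193,431.25; Chaudhri 692,662.5000 → $692,662.50.

Kowalski: $808,106.25 · Lindqvist: $2,193,431.25 · Ferraro: $806,530.00 · Vance: $360,060.00 · Chaudhri: $692,662.50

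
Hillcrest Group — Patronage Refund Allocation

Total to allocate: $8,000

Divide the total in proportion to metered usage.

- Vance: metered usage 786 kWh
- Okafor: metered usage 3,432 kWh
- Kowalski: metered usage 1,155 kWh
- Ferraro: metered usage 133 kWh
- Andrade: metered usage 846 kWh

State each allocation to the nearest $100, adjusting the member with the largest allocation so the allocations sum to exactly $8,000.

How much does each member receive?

Vance: $1,000 · Okafor: $4,200 · Kowalski: $1,500 · Ferraro: $200 · Andrade: $1,100

Combined metered usage = 6,352.
Raw shares: Vance 786/6,352 × $8,000 = 989.92; Okafor 3,432/6,352 × $8,000 = 4,322.42; Kowalski 1,155/6,352 × $8,000 = 1,454.66; Ferraro 133/6,352 × $8,000 = 167.51; Andrade 846/6,352 × $8,000 = 1,065.49.
At nearest $100: Vance $1,000; Okafor $4,300; Kowalski $1,500; Ferraro $200; Andrade $1,100. Sum = $8,100.
Difference $8,000 − $8,100 = −$100 applied to largest allocation (Okafor): Okafor becomes $4,200.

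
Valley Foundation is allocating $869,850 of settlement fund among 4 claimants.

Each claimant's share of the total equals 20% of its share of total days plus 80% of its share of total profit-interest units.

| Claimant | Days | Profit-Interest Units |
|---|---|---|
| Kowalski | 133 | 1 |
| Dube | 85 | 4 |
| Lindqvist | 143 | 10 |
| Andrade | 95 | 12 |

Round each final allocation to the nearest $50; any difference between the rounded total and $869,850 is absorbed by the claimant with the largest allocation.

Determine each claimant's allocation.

Totals — days 456, profit-interest units 27.
Combined weights (20% days + 80% profit-interest units): Kowalski 0.0880; Dube 0.1558; Lindqvist 0.3590; Andrade 0.3972.
Raw shares: Kowalski 76,514.58; Dube 135,521.95; Lindqvist 312,289.71; Andrade 345,523.75.
Rounded to nearest $50: Kowalski $76,500; Dube $135,500; Lindqvist $312,300; Andrade $345,500. Sum = $869,800.
Difference $869,850 − $869,800 = +$50 applied to largest allocation (Andrade): Andrade becomes $345,550.

Kowalski: $76,500 · Dube: $135,500 · Lindqvist: $312,300 · Andrade: $345,550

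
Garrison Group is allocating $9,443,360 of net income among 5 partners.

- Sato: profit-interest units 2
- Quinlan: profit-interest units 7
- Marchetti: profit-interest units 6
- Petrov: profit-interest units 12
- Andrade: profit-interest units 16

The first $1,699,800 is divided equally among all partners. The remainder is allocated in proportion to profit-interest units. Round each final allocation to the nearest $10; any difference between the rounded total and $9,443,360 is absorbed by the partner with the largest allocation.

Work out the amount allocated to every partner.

Sato: $700,130; Quinlan: $1,600,540; Marchetti: $1,420,460; Petrov: $2,500,950; Andrade: $3,221,280

Equal tier: $1,699,800 ÷ 5 = $339,960 apiece.
Remainder $7,743,560 by profit-interest units (total 43): Sato 360,165.58 → $360,170; Quinlan 1,260,579.53 → $1,260,580; Marchetti 1,080,496.74 → $1,080,500; Petrov 2,160,993.49 → $2,160,990; Andrade 2,881,324.65 → $2,881,320.
Totals: Sato $339,960 + $360,170 = $700,130; Quinlan $339,960 + $1,260,580 = $1,600,540; Marchetti $339,960 + $1,080,500 = $1,420,460; Petrov $339,960 + $2,160,990 = $2,500,950; Andrade $339,960 + $2,881,320 = $3,221,280.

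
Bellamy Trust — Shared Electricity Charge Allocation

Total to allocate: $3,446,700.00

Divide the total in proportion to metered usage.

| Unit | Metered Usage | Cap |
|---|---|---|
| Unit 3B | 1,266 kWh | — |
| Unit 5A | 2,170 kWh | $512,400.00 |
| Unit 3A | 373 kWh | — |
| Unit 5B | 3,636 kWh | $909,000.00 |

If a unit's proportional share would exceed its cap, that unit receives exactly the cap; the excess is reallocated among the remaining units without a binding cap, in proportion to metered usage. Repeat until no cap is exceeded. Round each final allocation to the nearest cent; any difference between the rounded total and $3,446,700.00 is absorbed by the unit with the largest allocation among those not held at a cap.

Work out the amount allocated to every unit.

Unit 3B: $1,564,386.70 | Unit 5A: $512,400.00 | Unit 3A: $460,913.30 | Unit 5B: $909,000.00

Combined metered usage = 7,445.
Pro-rata shares before constraints: Unit 3B 586,101.0343; Unit 5A 1,004,612.3573; Unit 3A 172,682.2163; Unit 5B 1,683,304.3922.
Cap binds for Unit 5A ($512,400.00), Unit 5B ($909,000.00); residual $2,025,300.00 reallocated over remaining metered usage 1,639.
Redistributed shares: Unit 3B 1,564,386.6992 → $1,564,386.70; Unit 3A 460,913.3008 → $460,913.30.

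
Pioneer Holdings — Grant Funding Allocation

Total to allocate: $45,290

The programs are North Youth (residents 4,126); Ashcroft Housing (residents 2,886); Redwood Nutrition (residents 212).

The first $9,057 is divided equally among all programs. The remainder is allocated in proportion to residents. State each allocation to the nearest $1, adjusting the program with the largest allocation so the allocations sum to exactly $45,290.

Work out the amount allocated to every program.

First tranche $9,057 split equally: $3,019 each.
Remainder $36,233 by residents (total 7,224): North Youth 20,694.54 → $20,695; Ashcroft Housing 14,475.14 → $14,475; Redwood Nutrition 1,063.32 → $1,063.
Totals: North Youth $3,019 + $20,695 = $23,714; Ashcroft Housing $3,019 + $14,475 = $17,494; Redwood Nutrition $3,019 + $1,063 = $4,082.

North Youth: $23,714 · Ashcroft Housing: $17,494 · Redwood Nutrition: $4,082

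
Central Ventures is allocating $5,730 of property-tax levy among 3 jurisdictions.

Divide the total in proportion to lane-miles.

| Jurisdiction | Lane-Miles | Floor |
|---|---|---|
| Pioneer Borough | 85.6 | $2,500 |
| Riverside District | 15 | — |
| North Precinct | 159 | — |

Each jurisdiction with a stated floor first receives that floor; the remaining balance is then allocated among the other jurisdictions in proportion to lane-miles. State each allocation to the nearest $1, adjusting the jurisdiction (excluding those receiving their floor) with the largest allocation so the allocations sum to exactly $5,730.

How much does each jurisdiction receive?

Fund the minimums — Pioneer Borough $2,500. Balance $3,230.
Balance split over remaining lane-miles 174: Riverside District 278.45 → $278; North Precinct 2,951.55 → $2,952.

Pioneer Borough: $2,500; Riverside District: $278; North Precinct: $2,952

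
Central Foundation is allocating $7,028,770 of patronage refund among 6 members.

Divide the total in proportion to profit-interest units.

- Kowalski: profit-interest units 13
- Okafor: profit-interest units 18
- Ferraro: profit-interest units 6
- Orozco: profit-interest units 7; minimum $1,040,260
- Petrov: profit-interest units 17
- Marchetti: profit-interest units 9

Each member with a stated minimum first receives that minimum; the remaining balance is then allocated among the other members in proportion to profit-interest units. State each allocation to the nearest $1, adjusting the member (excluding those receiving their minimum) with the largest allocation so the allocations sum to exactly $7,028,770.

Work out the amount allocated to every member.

Guaranteed amounts: Orozco $1,040,260. Residual $5,988,510.
Residual split over remaining profit-interest units 63: Kowalski 1,235,724.29 → $1,235,724; Okafor 1,711,002.86 → $1,711,003; Ferraro 570,334.29 → $570,334; Petrov 1,615,947.14 → $1,615,947; Marchetti 855,501.43 → $855,501.
Rounding difference +$1 applied to Okafor → $1,711,004.

Kowalski: $1,235,724; Okafor: $1,711,004; Ferraro: $570,334; Orozco: $1,040,260; Petrov: $1,615,947; Marchetti: $855,501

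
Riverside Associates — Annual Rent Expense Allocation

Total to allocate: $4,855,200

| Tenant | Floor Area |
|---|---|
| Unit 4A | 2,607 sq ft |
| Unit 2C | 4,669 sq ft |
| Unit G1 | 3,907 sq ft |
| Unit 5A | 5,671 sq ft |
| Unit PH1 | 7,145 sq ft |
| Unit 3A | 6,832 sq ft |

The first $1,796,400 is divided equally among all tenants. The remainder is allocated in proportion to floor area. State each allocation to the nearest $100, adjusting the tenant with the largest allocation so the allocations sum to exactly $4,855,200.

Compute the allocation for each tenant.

$1,796,400 shared equally gives $299,400 per tenant.
Remainder $3,058,800 by floor area (total 30,831): Unit 4A 258,645.25 → $258,600; Unit 2C 463,220.04 → $463,200; Unit G1 387,620.63 → $387,600; Unit 5A 562,630.30 → $562,600; Unit PH1 708,868.54 → $708,900; Unit 3A 677,815.24 → $677,800.
Rounding difference +$100 on remainder applied to Unit PH1.
Totals: Unit 4A $299,400 + $258,600 = $558,000; Unit 2C $299,400 + $463,200 = $762,600; Unit G1 $299,400 + $387,600 = $687,000; Unit 5A $299,400 + $562,600 = $862,000; Unit PH1 $299,400 + $709,000 = $1,008,400; Unit 3A $299,400 + $677,800 = $977,200.

Unit 4A: $558,000; Unit 2C: $762,600; Unit G1: $687,000; Unit 5A: $862,000; Unit PH1: $1,008,400; Unit 3A: $977,200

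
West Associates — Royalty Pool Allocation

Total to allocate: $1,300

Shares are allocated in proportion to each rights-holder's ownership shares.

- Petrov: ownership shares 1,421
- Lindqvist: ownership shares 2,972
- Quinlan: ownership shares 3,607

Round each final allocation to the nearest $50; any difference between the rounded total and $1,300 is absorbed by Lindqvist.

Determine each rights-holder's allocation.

Petrov: $250; Lindqvist: $450; Quinlan: $600

Total ownership shares = 8,000.
Raw shares: Petrov 1,421/8,000 × $1,300 = 230.91; Lindqvist 2,972/8,000 × $1,300 = 482.95; Quinlan 3,607/8,000 × $1,300 = 586.14.
At nearest $50: Petrov $250; Lindqvist $500; Quinlan $600. Sum = $1,350.
Difference $1,300 − $1,350 = −$50 applied to Lindqvist: Lindqvist becomes $450.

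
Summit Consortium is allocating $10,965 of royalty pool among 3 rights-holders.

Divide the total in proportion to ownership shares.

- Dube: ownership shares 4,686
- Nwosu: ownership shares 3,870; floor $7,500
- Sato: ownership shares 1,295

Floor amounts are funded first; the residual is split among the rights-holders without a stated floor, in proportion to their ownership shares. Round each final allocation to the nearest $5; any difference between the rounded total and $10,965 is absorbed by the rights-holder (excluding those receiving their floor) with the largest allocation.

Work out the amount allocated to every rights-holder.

Guaranteed amounts: Nwosu $7,500. Balance $3,465.
Balance split over remaining ownership shares 5,981: Dube 2,714.76 → $2,715; Sato 750.24 → $750.

Dube: $2,715; Nwosu: $7,500; Sato: $750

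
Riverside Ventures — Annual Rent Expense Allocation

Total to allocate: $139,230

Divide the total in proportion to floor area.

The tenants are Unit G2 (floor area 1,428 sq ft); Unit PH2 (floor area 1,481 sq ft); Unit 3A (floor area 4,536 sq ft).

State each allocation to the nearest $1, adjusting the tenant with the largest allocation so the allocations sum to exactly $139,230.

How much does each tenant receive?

Sum of floor area: 7,445.
Raw shares: Unit G2 1,428/7,445 × $139,230 = 26,705.23; Unit PH2 1,481/7,445 × $139,230 = 27,696.39; Unit 3A 4,536/7,445 × $139,230 = 84,828.38.
After rounding ($1): Unit G2 $26,705; Unit PH2 $27,696; Unit 3A $84,828. Sum = $139,229.
Difference $139,230 − $139,229 = +$1 applied to largest allocation (Unit 3A): Unit 3A becomes $84,829.

Unit G2: $26,705 | Unit PH2: $27,696 | Unit 3A: $84,829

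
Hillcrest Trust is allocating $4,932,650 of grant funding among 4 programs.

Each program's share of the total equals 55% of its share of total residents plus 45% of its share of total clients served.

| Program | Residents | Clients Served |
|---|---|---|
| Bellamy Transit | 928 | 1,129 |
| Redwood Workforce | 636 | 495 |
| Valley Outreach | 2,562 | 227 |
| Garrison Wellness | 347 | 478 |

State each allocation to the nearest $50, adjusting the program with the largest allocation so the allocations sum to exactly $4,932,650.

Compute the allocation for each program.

Residents total 4,473; clients served total 2,329.
Combined weights (55% residents + 45% clients served): Bellamy Transit 0.3322; Redwood Workforce 0.1738; Valley Outreach 0.3589; Garrison Wellness 0.1350.
Raw shares: Bellamy Transit 1,638,861.60; Redwood Workforce 857,513.85; Valley Outreach 1,770,246.70; Garrison Wellness 666,027.85.
After rounding ($50): Bellamy Transit $1,638,850; Redwood Workforce $857,500; Valley Outreach $1,770,250; Garrison Wellness $666,050. Sum = $4,932,650.
No rounding difference to absorb.

Bellamy Transit: $1,638,850 · Redwood Workforce: $857,500 · Valley Outreach: $1,770,250 · Garrison Wellness: $666,050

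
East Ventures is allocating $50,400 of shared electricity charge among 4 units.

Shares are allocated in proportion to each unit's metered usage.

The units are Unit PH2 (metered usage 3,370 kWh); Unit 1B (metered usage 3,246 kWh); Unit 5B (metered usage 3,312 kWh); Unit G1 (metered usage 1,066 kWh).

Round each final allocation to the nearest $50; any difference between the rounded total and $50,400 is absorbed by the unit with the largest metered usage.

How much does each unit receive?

Total metered usage = 10,994.
Pro-rata amounts: Unit PH2 3,370/10,994 × $50,400 = 15,449.15; Unit 1B 3,246/10,994 × $50,400 = 14,880.70; Unit 5B 3,312/10,994 × $50,400 = 15,183.26; Unit G1 1,066/10,994 × $50,400 = 4,886.88.
After rounding ($50): Unit PH2 $15,450; Unit 1B $14,900; Unit 5B $15,200; Unit G1 $4,900. Sum = $50,450.
Difference $50,400 − $50,450 = −$50 applied to largest metered usage (Unit PH2): Unit PH2 becomes $15,400.

Unit PH2: $15,400 | Unit 1B: $14,900 | Unit 5B: $15,200 | Unit G1: $4,900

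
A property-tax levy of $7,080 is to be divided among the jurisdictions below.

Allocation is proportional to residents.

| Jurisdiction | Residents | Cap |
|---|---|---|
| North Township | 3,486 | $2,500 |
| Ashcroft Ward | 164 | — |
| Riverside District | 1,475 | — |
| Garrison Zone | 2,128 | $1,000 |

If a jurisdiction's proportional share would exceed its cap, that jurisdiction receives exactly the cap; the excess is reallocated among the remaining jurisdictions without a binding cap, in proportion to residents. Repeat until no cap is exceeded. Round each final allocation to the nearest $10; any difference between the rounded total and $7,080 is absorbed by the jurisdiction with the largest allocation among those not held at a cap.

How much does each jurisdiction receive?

North Township: $2,500 | Ashcroft Ward: $360 | Riverside District: $3,220 | Garrison Zone: $1,000

Residents total: 7,253.
Proportional shares (ignoring caps): North Township 3,402.85; Ashcroft Ward 160.09; Riverside District 1,439.82; Garrison Zone 2,077.24.
Held at cap: North Township ($2,500), Garrison Zone ($1,000); balance $3,580 reallocated over remaining residents 1,639.
Remaining shares: Ashcroft Ward 358.22 → $360; Riverside District 3,221.78 → $3,220.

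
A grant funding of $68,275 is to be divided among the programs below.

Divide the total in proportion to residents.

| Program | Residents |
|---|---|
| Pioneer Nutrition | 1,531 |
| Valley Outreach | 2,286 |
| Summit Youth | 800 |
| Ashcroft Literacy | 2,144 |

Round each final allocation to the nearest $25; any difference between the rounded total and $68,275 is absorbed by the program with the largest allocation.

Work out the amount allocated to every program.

Sum of residents: 6,761.
Raw shares: Pioneer Nutrition 1,531/6,761 × $68,275 = 15,460.59; Valley Outreach 2,286/6,761 × $68,275 = 23,084.85; Summit Youth 800/6,761 × $68,275 = 8,078.69; Ashcroft Literacy 2,144/6,761 × $68,275 = 21,650.88.
After rounding ($25): Pioneer Nutrition $15,450; Valley Outreach $23,075; Summit Youth $8,075; Ashcroft Literacy $21,650. Sum = $68,250.
Difference $68,275 − $68,250 = +$25 applied to largest allocation (Valley Outreach): Valley Outreach becomes $23,100.

Pioneer Nutrition: $15,450 | Valley Outreach: $23,100 | Summit Youth: $8,075 | Ashcroft Literacy: $21,650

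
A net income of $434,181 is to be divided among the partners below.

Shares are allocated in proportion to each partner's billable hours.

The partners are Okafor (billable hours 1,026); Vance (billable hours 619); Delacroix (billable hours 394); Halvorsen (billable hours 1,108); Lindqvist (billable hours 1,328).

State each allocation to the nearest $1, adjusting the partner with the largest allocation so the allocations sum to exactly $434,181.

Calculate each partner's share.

Sum of billable hours: 4,475.
Unrounded shares: Okafor 1,026/4,475 × $434,181 = 99,546.30; Vance 619/4,475 × $434,181 = 60,057.66; Delacroix 394/4,475 × $434,181 = 38,227.33; Halvorsen 1,108/4,475 × $434,181 = 107,502.25; Lindqvist 1,328/4,475 × $434,181 = 128,847.46.
After rounding ($1): Okafor $99,546; Vance $60,058; Delacroix $38,227; Halvorsen $107,502; Lindqvist $128,847. Sum = $434,180.
Difference $434,181 − $434,180 = +$1 applied to largest allocation (Lindqvist): Lindqvist becomes $128,848.

Okafor: $99,546 | Vance: $60,058 | Delacroix: $38,227 | Halvorsen: $107,502 | Lindqvist: $128,848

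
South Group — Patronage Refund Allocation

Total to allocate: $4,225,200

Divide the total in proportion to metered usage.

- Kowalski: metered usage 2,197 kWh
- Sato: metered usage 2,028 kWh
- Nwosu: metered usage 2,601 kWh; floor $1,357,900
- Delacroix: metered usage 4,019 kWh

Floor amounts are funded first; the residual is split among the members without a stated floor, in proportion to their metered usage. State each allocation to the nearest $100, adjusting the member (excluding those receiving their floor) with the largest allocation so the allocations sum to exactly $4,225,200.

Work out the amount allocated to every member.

Kowalski: $764,100; Sato: $705,300; Nwosu: $1,357,900; Delacroix: $1,397,900

Fund the minimums — Nwosu $1,357,900. Remaining pool $2,867,300.
Remaining pool split over remaining metered usage 8,244: Kowalski 764,126.41 → $764,100; Sato 705,347.45 → $705,300; Delacroix 1,397,826.14 → $1,397,800.
Rounding difference +$100 applied to Delacroix → $1,397,900.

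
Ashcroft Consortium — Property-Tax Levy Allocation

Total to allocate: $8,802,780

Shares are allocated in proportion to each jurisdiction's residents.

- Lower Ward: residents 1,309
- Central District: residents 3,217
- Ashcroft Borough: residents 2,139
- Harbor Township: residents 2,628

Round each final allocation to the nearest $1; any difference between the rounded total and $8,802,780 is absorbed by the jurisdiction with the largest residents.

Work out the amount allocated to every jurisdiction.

Combined residents = 9,293.
Unrounded shares: Lower Ward 1,309/9,293 × $8,802,780 = 1,239,948.24; Central District 3,217/9,293 × $8,802,780 = 3,047,298.32; Ashcroft Borough 2,139/9,293 × $8,802,780 = 2,026,164.47; Harbor Township 2,628/9,293 × $8,802,780 = 2,489,368.97.
At nearest $1: Lower Ward $1,239,948; Central District $3,047,298; Ashcroft Borough $2,026,164; Harbor Township $2,489,369. Sum = $8,802,779.
Difference $8,802,780 − $8,802,779 = +$1 applied to largest residents (Central District): Central District becomes $3,047,299.

Lower Ward: $1,239,948 | Central District: $3,047,299 | Ashcroft Borough: $2,026,164 | Harbor Township: $2,489,369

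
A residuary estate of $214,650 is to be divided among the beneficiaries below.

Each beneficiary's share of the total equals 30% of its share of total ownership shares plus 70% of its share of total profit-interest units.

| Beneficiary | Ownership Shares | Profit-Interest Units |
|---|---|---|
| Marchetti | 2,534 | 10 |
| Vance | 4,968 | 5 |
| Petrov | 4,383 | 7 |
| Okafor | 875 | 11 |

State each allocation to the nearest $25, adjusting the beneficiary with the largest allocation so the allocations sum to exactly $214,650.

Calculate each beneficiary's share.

Totals — ownership shares 12,760, profit-interest units 33.
Blended shares (30% ownership shares + 70% profit-interest units): Marchetti 0.2717; Vance 0.2229; Petrov 0.2515; Okafor 0.2539.
Unrounded shares: Marchetti 58,319.98; Vance 47,837.57; Petrov 53,991.65; Okafor 54,500.80.
After rounding ($25): Marchetti $58,325; Vance $47,850; Petrov $54,000; Okafor $54,500. Sum = $214,675.
Difference $214,650 − $214,675 = −$25 applied to largest allocation (Marchetti): Marchetti becomes $58,300.

Marchetti: $58,300 · Vance: $47,850 · Petrov: $54,000 · Okafor: $54,500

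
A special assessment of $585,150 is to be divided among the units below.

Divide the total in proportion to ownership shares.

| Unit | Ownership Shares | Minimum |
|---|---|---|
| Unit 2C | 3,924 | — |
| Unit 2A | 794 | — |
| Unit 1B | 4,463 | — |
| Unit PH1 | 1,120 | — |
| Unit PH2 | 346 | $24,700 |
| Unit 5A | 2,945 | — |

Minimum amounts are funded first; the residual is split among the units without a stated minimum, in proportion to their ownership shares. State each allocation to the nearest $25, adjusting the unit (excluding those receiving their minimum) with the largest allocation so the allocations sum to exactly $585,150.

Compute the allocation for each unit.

Unit 2C: $166,025 | Unit 2A: $33,600 | Unit 1B: $188,825 | Unit PH1: $47,400 | Unit PH2: $24,700 | Unit 5A: $124,600

Minimums first: Unit PH2 $24,700. Residual $560,450.
Residual split over remaining ownership shares 13,246: Unit 2C 166,027.92 → $166,025; Unit 2A 33,594.84 → $33,600; Unit 1B 188,833.49 → $188,825; Unit PH1 47,388.19 → $47,400; Unit 5A 124,605.56 → $124,600.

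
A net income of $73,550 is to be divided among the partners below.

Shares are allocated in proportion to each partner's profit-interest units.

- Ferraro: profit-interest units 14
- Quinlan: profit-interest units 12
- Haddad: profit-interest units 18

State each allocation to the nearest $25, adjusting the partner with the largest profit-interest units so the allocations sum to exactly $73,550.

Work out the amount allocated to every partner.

Ferraro: $23,400 · Quinlan: $20,050 · Haddad: $30,100

Profit-interest units total: 14 + 12 + 18 = 44.
Raw shares: Ferraro 23,402.27; Quinlan 20,059.09; Haddad 30,088.64.
After rounding ($25): Ferraro $23,400; Quinlan $20,050; Haddad $30,100. Sum = $73,550.
Sum already equals the total — no adjustment.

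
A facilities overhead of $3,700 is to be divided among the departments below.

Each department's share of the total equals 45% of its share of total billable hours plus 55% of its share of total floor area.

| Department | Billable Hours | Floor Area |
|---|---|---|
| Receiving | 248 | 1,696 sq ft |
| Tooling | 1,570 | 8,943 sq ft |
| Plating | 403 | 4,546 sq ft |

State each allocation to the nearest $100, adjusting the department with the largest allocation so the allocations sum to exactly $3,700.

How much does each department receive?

Totals — billable hours 2,221, floor area 15,185.
Composite weights (45% billable hours + 55% floor area): Receiving 0.1117; Tooling 0.6420; Plating 0.2463.
Pro-rata amounts: Receiving 413.20; Tooling 2,375.46; Plating 911.34.
After rounding ($100): Receiving $400; Tooling $2,400; Plating $900. Sum = $3,700.
No rounding difference to absorb.

Receiving: $400; Tooling: $2,400; Plating: $900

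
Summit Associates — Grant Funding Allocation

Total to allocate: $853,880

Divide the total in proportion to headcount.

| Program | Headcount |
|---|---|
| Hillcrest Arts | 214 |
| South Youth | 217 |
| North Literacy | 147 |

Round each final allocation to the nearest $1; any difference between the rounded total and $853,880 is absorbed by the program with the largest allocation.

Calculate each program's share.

Hillcrest Arts: $316,142 | South Youth: $320,575 | North Literacy: $217,163

Headcount total: 578.
Raw shares: Hillcrest Arts 214/578 × $853,880 = 316,142.42; South Youth 217/578 × $853,880 = 320,574.33; North Literacy 147/578 × $853,880 = 217,163.25.
At nearest $1: Hillcrest Arts $316,142; South Youth $320,574; North Literacy $217,163. Sum = $853,879.
Difference $853,880 − $853,879 = +$1 applied to largest allocation (South Youth): South Youth becomes $320,575.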